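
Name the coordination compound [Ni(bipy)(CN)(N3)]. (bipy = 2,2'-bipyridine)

azido(2,2'-bipyridine)cyanonickel(II)

There is no counter-ion, so the complex is neutral overall.
Ligand charges: 1×cyano (-1 each), 1×azido (-1 each), 1×2,2'-bipyridine (neutral); total -2. So Ni + (-2) = 0, giving Ni = +2.
Ligands are named alphabetically: azido before bipyridine before cyano.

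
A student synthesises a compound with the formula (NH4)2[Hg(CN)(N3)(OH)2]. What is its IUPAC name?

ammonium azidocyanodihydroxomercurate(II)

The 2 ammonium counter-ions carry a total charge of +2, so each complex ion is 2−.
Ligand charges: 1×azido (-1 each), 2×hydroxo (-1 each), 1×cyano (-1 each); total -4. So Hg + (-4) = 2−, giving Hg = +2.
Ligands are named alphabetically: azido before cyano before hydroxo.
The complex ion is anionic, so mercury takes the -ate form mercurate(II).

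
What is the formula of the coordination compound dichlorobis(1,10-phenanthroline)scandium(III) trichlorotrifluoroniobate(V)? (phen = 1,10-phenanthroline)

[ScCl2(phen)2][NbCl3F3]

Cation [Sc…]: ligand charges -2, Sc(III) ⇒ ion charge 1+.
Anion [Nb…]: ligand charges -6, Nb(V) ⇒ ion charge 1−.
One 1+ cation balances one 1− anion.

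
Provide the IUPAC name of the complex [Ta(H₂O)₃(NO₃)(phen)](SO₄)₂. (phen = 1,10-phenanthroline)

triaquanitrato(1,10-phenanthroline)tantalum(V) sulfate

The 2 sulfate counter-ions carry a total charge of -4, so each complex ion is 4+.
Ligand charges: 3×aqua (neutral), 1×1,10-phenanthroline (neutral), 1×nitrato (-1 each); total -1. So Ta + (-1) = 4+, giving Ta = +5.
Ligands are named alphabetically: aqua before nitrato before phenanthroline.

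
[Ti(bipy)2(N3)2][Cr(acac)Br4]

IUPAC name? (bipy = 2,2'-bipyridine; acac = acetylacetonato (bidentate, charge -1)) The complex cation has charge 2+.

The complex cation is given as 2+; its ligand charges sum to -2, so Ti = +4.
A 1:1 salt means the anion carries the equal and opposite charge, 2−.
Anion: ligand charges sum to -5; for the ion to be 2−, Cr = +3.

diazidobis(2,2'-bipyridine)titanium(IV) (acetylacetonato)tetrabromochromate(III)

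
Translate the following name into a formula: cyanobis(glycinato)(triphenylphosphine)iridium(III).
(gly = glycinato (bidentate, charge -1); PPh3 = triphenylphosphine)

[Ir(CN)(gly)2(PPh3)]

Ligands: 2 glycinato (gly, -1), 1 triphenylphosphine (PPh3, neutral), 1 cyano (CN, -1). Ligand charge sum = -3.
With Ir in oxidation state +3, the complex ion is [Ir...].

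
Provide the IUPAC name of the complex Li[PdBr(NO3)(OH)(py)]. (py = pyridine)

lithium bromohydroxonitrato(pyridine)palladate(II)

The 1 lithium counter-ion carries a total charge of +1, so each complex ion is 1−.
Ligand charges: 1×nitrato (-1 each), 1×hydroxo (-1 each), 1×pyridine (neutral), 1×bromo (-1 each); total -3. So Pd + (-3) = 1−, giving Pd = +2.
The complex ion is anionic, so palladium takes the -ate form palladate(II).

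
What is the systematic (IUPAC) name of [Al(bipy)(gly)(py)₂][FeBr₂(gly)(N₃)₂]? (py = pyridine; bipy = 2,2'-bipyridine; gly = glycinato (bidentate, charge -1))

(2,2'-bipyridine)(glycinato)bis(pyridine)aluminium(III) diazidodibromo(glycinato)ferrate(III)

Both ions are complex: the cation is named first with the plain metal name, the anion second with the -ate form; each ion's ligands are alphabetised independently.
Aluminium is always +3 in its complexes; the cation's ligand charges sum to -1, so the complex cation is 2+.
A 1:1 salt means the anion carries the equal and opposite charge, 2−.
Anion: ligand charges sum to -5; for the ion to be 2−, Fe = +3.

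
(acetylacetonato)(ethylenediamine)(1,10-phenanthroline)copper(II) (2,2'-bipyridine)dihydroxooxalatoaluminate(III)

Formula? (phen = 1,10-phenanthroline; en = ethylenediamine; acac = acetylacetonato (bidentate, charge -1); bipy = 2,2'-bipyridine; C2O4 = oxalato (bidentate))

Cation [Cu…]: ligand charges -1, Cu(II) ⇒ ion charge 1+.
Anion [Al…]: ligand charges -4, Al(III) ⇒ ion charge 1−.
One 1+ cation balances one 1− anion.

[Cu(acac)(en)(phen)][Al(bipy)(C2O4)(OH)2]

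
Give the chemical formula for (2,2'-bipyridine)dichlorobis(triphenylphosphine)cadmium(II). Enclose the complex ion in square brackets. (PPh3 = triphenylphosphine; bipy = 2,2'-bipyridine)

[Cd(bipy)Cl2(PPh3)2]

Ligands: 2 chloro (Cl, -1), 2 triphenylphosphine (PPh3, neutral), 1 2,2'-bipyridine (bipy, neutral). Ligand charge sum = -2.
With Cd in oxidation state +2, the complex ion is [Cd...].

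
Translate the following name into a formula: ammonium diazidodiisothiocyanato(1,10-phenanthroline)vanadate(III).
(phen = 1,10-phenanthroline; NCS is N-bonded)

Ligands: 1 1,10-phenanthroline (phen, neutral), 2 azido (N3, -1), 2 isothiocyanato (NCS, -1). Ligand charge sum = -4.
With V in oxidation state +3, the complex ion is [V...]^1−.
Charge balance with ammonium (+1) requires 1 complex ion per 1 ammonium.

NH4[V(N3)2(NCS)2(phen)]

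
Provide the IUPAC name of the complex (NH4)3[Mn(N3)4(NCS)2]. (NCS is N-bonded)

The 3 ammonium counter-ions carry a total charge of +3, so each complex ion is 3−.
Ligand charges: 4×azido (-1 each), 2×isothiocyanato (-1 each); total -6. So Mn + (-6) = 3−, giving Mn = +3.
Ligands are named alphabetically: azido before isothiocyanato.
The complex ion is anionic, so manganese takes the -ate form manganate(III).

ammonium tetraazidodiisothiocyanatomanganate(III)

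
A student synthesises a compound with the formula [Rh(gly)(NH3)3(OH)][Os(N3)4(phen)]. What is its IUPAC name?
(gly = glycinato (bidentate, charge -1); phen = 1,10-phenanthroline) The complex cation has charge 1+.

Both ions are complex: the cation is named first with the plain metal name, the anion second with the -ate form; each ion's ligands are alphabetised independently.
The complex cation is given as 1+; its ligand charges sum to -2, so Rh = +3.
A 1:1 salt means the anion carries the equal and opposite charge, 1−.
Anion: ligand charges sum to -4; for the ion to be 1−, Os = +3.

triammine(glycinato)hydroxorhodium(III) tetraazido(1,10-phenanthroline)osmate(III)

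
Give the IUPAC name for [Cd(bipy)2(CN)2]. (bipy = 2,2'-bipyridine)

There is no counter-ion, so the complex is neutral overall.
Ligand charges: 2×cyano (-1 each), 2×2,2'-bipyridine (neutral); total -2. So Cd + (-2) = 0, giving Cd = +2.
Ligands are named alphabetically: bipyridine before cyano.

bis(2,2'-bipyridine)dicyanocadmium(II)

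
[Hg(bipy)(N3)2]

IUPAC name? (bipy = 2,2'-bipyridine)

diazido(2,2'-bipyridine)mercury(II)

There is no counter-ion, so the complex is neutral overall.
Ligand charges: 2×azido (-1 each), 1×2,2'-bipyridine (neutral); total -2. So Hg + (-2) = 0, giving Hg = +2.
Ligands are named alphabetically: azido before bipyridine.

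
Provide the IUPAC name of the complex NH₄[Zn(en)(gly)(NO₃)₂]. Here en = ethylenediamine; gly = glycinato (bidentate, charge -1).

ammonium (ethylenediamine)(glycinato)dinitratozincate(II)

The 1 ammonium counter-ion carries a total charge of +1, so each complex ion is 1−.
Ligand charges: 1×ethylenediamine (neutral), 1×glycinato (-1 each), 2×nitrato (-1 each); total -3. So Zn + (-3) = 1−, giving Zn = +2.
Ligands are named alphabetically: ethylenediamine before glycinato before nitrato.
The complex ion is anionic, so zinc takes the -ate form zincate(II).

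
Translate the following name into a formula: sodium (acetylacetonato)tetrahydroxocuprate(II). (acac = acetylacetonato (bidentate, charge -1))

Na3[Cu(acac)(OH)4]

Ligands: 4 hydroxo (OH, -1), 1 acetylacetonato (acac, -1). Ligand charge sum = -5.
With Cu in oxidation state +2, the complex ion is [Cu...]^3−.
Charge balance with sodium (+1) requires 1 complex ion per 3 sodium.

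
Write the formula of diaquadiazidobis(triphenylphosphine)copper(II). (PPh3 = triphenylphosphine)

Ligands: 2 azido (N3, -1), 2 triphenylphosphine (PPh3, neutral), 2 aqua (H2O, neutral). Ligand charge sum = -2.
With Cu in oxidation state +2, the complex ion is [Cu...].

[Cu(H2O)2(N3)2(PPh3)2]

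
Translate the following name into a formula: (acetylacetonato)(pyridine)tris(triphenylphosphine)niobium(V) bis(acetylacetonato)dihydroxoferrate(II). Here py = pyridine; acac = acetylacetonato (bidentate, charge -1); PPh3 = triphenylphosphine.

Cation [Nb…]: ligand charges -1, Nb(V) ⇒ ion charge 4+.
Anion [Fe…]: ligand charges -4, Fe(II) ⇒ ion charge 2−.

[Nb(acac)(PPh3)3(py)][Fe(acac)2(OH)2]2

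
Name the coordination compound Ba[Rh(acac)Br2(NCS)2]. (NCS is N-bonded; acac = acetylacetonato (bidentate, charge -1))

barium (acetylacetonato)dibromodiisothiocyanatorhodate(III)

The 1 barium counter-ion carries a total charge of +2, so each complex ion is 2−.
Ligand charges: 2×isothiocyanato (-1 each), 1×acetylacetonato (-1 each), 2×bromo (-1 each); total -5. So Rh + (-5) = 2−, giving Rh = +3.
The complex ion is anionic, so rhodium takes the -ate form rhodate(III).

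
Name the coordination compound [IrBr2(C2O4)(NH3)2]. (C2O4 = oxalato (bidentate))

There is no counter-ion, so the complex is neutral overall.
Ligand charges: 2×ammine (neutral), 2×bromo (-1 each), 1×oxalato (-2 each); total -4. So Ir + (-4) = 0, giving Ir = +4.
Ligands are named alphabetically: ammine before bromo before oxalato.

diamminedibromooxalatoiridium(IV)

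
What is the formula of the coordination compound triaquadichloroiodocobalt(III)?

Ligands: 3 aqua (H2O, neutral), 2 chloro (Cl, -1), 1 iodo (I, -1). Ligand charge sum = -3.
With Co in oxidation state +3, the complex ion is [Co...].

[CoCl2(H2O)3I]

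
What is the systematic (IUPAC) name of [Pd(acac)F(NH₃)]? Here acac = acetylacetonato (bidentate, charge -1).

There is no counter-ion, so the complex is neutral overall.
Ligand charges: 1×acetylacetonato (-1 each), 1×ammine (neutral), 1×fluoro (-1 each); total -2. So Pd + (-2) = 0, giving Pd = +2.
Ligands are named alphabetically: acetylacetonato before ammine before fluoro.

(acetylacetonato)amminefluoropalladium(II)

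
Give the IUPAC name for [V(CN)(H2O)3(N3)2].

triaquadiazidocyanovanadium(III)

There is no counter-ion, so the complex is neutral overall.
Ligand charges: 3×aqua (neutral), 1×cyano (-1 each), 2×azido (-1 each); total -3. So V + (-3) = 0, giving V = +3.
Ligands are named alphabetically: aqua before azido before cyano.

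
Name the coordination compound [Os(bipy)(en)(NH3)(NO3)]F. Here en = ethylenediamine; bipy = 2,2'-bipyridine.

The 1 fluoride counter-ion carries a total charge of -1, so each complex ion is 1+.
Ligand charges: 1×nitrato (-1 each), 1×ammine (neutral), 1×ethylenediamine (neutral), 1×2,2'-bipyridine (neutral); total -1. So Os + (-1) = 1+, giving Os = +2.
Ligands are named alphabetically: ammine before bipyridine before ethylenediamine before nitrato.

ammine(2,2'-bipyridine)(ethylenediamine)nitratoosmium(II) fluoride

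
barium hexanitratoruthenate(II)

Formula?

Ba2[Ru(NO3)6]

Ligands: 6 nitrato (NO3, -1). Ligand charge sum = -6.
Charge balance with barium (+2) requires 1 complex ion per 2 barium.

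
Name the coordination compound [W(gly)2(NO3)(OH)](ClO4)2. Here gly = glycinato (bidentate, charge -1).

bis(glycinato)hydroxonitratotungsten(VI) perchlorate

The 2 perchlorate counter-ions carry a total charge of -2, so each complex ion is 2+.
Ligand charges: 2×glycinato (-1 each), 1×nitrato (-1 each), 1×hydroxo (-1 each); total -4. So W + (-4) = 2+, giving W = +6.
Ligands are named alphabetically: glycinato before hydroxo before nitrato.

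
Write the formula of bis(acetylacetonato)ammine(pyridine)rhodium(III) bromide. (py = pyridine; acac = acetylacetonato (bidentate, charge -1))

Ligands: 1 pyridine (py, neutral), 2 acetylacetonato (acac, -1), 1 ammine (NH3, neutral). Ligand charge sum = -2.
With Rh in oxidation state +3, the complex ion is [Rh...]^1+.
Charge balance with bromide (-1) requires 1 complex ion per 1 bromide.

[Rh(acac)2(NH3)(py)]Br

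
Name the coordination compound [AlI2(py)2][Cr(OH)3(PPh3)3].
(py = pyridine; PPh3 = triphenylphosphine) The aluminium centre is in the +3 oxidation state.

diiodobis(pyridine)aluminium(III) trihydroxotris(triphenylphosphine)chromate(II)

Al is given as +3; the cation's ligand charges sum to -2, so the complex cation is 1+.
A 1:1 salt means the anion carries the equal and opposite charge, 1−.
Anion: ligand charges sum to -3; for the ion to be 1−, Cr = +2.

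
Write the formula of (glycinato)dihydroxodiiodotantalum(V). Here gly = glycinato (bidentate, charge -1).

Ligands: 1 glycinato (gly, -1), 2 iodo (I, -1), 2 hydroxo (OH, -1). Ligand charge sum = -5.
With Ta in oxidation state +5, the complex ion is [Ta...].

[Ta(gly)I2(OH)2]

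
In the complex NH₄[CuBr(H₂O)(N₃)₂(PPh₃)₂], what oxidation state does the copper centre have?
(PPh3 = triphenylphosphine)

+2

1 ammonium outside the brackets (+1 each) → the complex ion is 1−.
Ligand charges: 2×PPh3 neutral; 1×Br = -1; 1×H2O neutral; 2×N3 = -2; sum -3.
Cu + (-3) = 1− ⇒ Cu is +2.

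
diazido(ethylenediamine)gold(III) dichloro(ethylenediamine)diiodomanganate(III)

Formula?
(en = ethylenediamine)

[Au(en)(N3)2][MnCl2(en)I2]

Cation [Au…]: ligand charges -2, Au(III) ⇒ ion charge 1+.
Anion [Mn…]: ligand charges -4, Mn(III) ⇒ ion charge 1−.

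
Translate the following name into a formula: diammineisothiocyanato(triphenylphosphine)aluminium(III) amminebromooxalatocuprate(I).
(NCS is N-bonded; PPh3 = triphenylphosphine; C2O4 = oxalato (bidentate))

Cation [Al…]: ligand charges -1, Al(III) ⇒ ion charge 2+.
Anion [Cu…]: ligand charges -3, Cu(I) ⇒ ion charge 2−.
One 2+ cation balances one 2− anion.

[Al(NCS)(NH3)2(PPh3)][CuBr(C2O4)(NH3)]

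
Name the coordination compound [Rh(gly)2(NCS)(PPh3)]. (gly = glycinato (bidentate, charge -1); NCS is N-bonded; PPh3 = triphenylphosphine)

bis(glycinato)isothiocyanato(triphenylphosphine)rhodium(III)

There is no counter-ion, so the complex is neutral overall.
Ligand charges: 2×glycinato (-1 each), 1×isothiocyanato (-1 each), 1×triphenylphosphine (neutral); total -3. So Rh + (-3) = 0, giving Rh = +3.
Ligands are named alphabetically: glycinato before isothiocyanato before triphenylphosphine.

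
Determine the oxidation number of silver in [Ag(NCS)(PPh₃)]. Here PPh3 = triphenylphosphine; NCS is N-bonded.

No counter-ion: the bracketed complex is neutral.
Ligand charges: 1×PPh3 neutral; 1×NCS = -1; sum -1.
Ag + (-1) = 0 ⇒ Ag is +1.

+1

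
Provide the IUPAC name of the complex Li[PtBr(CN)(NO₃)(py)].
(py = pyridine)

The 1 lithium counter-ion carries a total charge of +1, so each complex ion is 1−.
Ligand charges: 1×nitrato (-1 each), 1×pyridine (neutral), 1×bromo (-1 each), 1×cyano (-1 each); total -3. So Pt + (-3) = 1−, giving Pt = +2.
The complex ion is anionic, so platinum takes the -ate form platinate(II).

lithium bromocyanonitrato(pyridine)platinate(II)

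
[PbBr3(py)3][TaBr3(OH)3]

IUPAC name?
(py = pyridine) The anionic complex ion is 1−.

Both ions are complex: the cation is named first with the plain metal name, the anion second with the -ate form; each ion's ligands are alphabetised independently.
The complex anion is given as 1−; its ligand charges sum to -6, so Ta = +5.
A 1:1 salt means the cation carries the equal and opposite charge, 1+.
Cation: ligand charges sum to -3; for the ion to be 1+, Pb = +4.

tribromotris(pyridine)lead(IV) tribromotrihydroxotantalate(V)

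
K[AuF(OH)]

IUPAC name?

potassium fluorohydroxoaurate(I)

The 1 potassium counter-ion carries a total charge of +1, so each complex ion is 1−.
Ligand charges: 1×fluoro (-1 each), 1×hydroxo (-1 each); total -2. So Au + (-2) = 1−, giving Au = +1.
The complex ion is anionic, so gold takes the -ate form aurate(I).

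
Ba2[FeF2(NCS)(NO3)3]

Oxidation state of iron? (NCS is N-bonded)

2 barium outside the brackets (+2 each) → the complex ion is 4−.
Ligand charges: 3×NO3 = -3; 1×NCS = -1; 2×F = -2; sum -6.
Fe + (-6) = 4− ⇒ Fe is +2.

+2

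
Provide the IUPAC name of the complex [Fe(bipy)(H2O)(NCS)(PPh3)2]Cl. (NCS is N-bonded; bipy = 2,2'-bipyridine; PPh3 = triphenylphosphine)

aqua(2,2'-bipyridine)isothiocyanatobis(triphenylphosphine)iron(II) chloride

The 1 chloride counter-ion carries a total charge of -1, so each complex ion is 1+.
Ligand charges: 1×isothiocyanato (-1 each), 1×aqua (neutral), 1×2,2'-bipyridine (neutral), 2×triphenylphosphine (neutral); total -1. So Fe + (-1) = 1+, giving Fe = +2.
Ligands are named alphabetically: aqua before bipyridine before isothiocyanato before triphenylphosphine.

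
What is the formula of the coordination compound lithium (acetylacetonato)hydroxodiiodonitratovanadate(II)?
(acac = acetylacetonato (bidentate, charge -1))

Li3[V(acac)I2(NO3)(OH)]

Ligands: 1 hydroxo (OH, -1), 1 acetylacetonato (acac, -1), 1 nitrato (NO3, -1), 2 iodo (I, -1). Ligand charge sum = -5.
With V in oxidation state +2, the complex ion is [V...]^3−.
Charge balance with lithium (+1) requires 1 complex ion per 3 lithium.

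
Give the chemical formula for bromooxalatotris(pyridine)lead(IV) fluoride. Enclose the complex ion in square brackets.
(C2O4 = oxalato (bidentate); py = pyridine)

Ligands: 1 oxalato (C2O4, -2), 1 bromo (Br, -1), 3 pyridine (py, neutral). Ligand charge sum = -3.
With Pb in oxidation state +4, the complex ion is [Pb...]^1+.
Charge balance with fluoride (-1) requires 1 complex ion per 1 fluoride.

[PbBr(C2O4)(py)3]F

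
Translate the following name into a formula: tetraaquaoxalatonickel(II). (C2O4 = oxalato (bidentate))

Ligands: 1 oxalato (C2O4, -2), 4 aqua (H2O, neutral). Ligand charge sum = -2.
With Ni in oxidation state +2, the complex ion is [Ni...].

[Ni(C2O4)(H2O)4]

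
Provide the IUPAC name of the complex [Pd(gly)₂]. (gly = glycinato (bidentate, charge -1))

bis(glycinato)palladium(II)

There is no counter-ion, so the complex is neutral overall.
Ligand charges: 2×glycinato (-1 each); total -2. So Pd + (-2) = 0, giving Pd = +2.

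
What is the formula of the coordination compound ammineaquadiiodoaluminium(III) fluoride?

Ligands: 1 ammine (NH3, neutral), 2 iodo (I, -1), 1 aqua (H2O, neutral). Ligand charge sum = -2.
Charge balance with fluoride (-1) requires 1 complex ion per 1 fluoride.

[Al(H2O)I2(NH3)]F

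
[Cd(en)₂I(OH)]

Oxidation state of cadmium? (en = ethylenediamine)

+2

No counter-ion: the bracketed complex is neutral.
Ligand charges: 2×en neutral; 1×I = -1; 1×OH = -1; sum -2.
Cd + (-2) = 0 ⇒ Cd is +2.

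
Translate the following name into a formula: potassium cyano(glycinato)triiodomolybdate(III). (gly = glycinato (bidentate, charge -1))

Ligands: 1 cyano (CN, -1), 1 glycinato (gly, -1), 3 iodo (I, -1). Ligand charge sum = -5.
With Mo in oxidation state +3, the complex ion is [Mo...]^2−.
Charge balance with potassium (+1) requires 1 complex ion per 2 potassium.

K2[Mo(CN)(gly)I3]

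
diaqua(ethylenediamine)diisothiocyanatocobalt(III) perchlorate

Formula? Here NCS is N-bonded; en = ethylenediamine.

[Co(en)(H2O)2(NCS)2]ClO4

Ligands: 2 aqua (H2O, neutral), 2 isothiocyanato (NCS, -1), 1 ethylenediamine (en, neutral). Ligand charge sum = -2.
Charge balance with perchlorate (-1) requires 1 complex ion per 1 perchlorate.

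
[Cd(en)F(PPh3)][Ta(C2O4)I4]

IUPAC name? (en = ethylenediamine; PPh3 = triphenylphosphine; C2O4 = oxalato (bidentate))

(ethylenediamine)fluoro(triphenylphosphine)cadmium(II) tetraiodooxalatotantalate(V)

Both ions are complex: the cation is named first with the plain metal name, the anion second with the -ate form; each ion's ligands are alphabetised independently.
Cadmium is always +2 in its complexes; the cation's ligand charges sum to -1, so the complex cation is 1+.
A 1:1 salt means the anion carries the equal and opposite charge, 1−.
Anion: ligand charges sum to -6; for the ion to be 1−, Ta = +5.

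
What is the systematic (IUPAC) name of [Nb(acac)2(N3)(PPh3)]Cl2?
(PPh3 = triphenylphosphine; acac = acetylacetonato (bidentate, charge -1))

bis(acetylacetonato)azido(triphenylphosphine)niobium(V) chloride

The 2 chloride counter-ions carry a total charge of -2, so each complex ion is 2+.
Ligand charges: 1×azido (-1 each), 1×triphenylphosphine (neutral), 2×acetylacetonato (-1 each); total -3. So Nb + (-3) = 2+, giving Nb = +5.
Ligands are named alphabetically: acetylacetonato before azido before triphenylphosphine.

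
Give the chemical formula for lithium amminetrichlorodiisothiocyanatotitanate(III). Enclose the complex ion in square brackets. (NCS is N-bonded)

Li2[TiCl3(NCS)2(NH3)]

Ligands: 3 chloro (Cl, -1), 1 ammine (NH3, neutral), 2 isothiocyanato (NCS, -1). Ligand charge sum = -5.
Charge balance with lithium (+1) requires 1 complex ion per 2 lithium.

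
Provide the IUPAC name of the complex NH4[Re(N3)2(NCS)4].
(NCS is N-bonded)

ammonium diazidotetraisothiocyanatorhenate(V)

The 1 ammonium counter-ion carries a total charge of +1, so each complex ion is 1−.
Ligand charges: 4×isothiocyanato (-1 each), 2×azido (-1 each); total -6. So Re + (-6) = 1−, giving Re = +5.
The complex ion is anionic, so rhenium takes the -ate form rhenate(V).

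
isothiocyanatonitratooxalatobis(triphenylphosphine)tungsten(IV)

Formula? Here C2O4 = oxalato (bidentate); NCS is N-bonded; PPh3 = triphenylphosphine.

Ligands: 1 oxalato (C2O4, -2), 1 nitrato (NO3, -1), 1 isothiocyanato (NCS, -1), 2 triphenylphosphine (PPh3, neutral). Ligand charge sum = -4.
With W in oxidation state +4, the complex ion is [W...].

[W(C2O4)(NCS)(NO3)(PPh3)2]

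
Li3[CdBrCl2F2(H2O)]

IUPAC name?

lithium aquabromodichlorodifluorocadmate(II)

The 3 lithium counter-ions carry a total charge of +3, so each complex ion is 3−.
Ligand charges: 1×bromo (-1 each), 2×chloro (-1 each), 2×fluoro (-1 each), 1×aqua (neutral); total -5. So Cd + (-5) = 3−, giving Cd = +2.
Ligands are named alphabetically: aqua before bromo before chloro before fluoro.
The complex ion is anionic, so cadmium takes the -ate form cadmate(II).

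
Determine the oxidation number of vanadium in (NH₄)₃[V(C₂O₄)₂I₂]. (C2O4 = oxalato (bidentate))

+3

3 ammonium outside the brackets (+1 each) → the complex ion is 3−.
Ligand charges: 2×I = -2; 2×C2O4 = -4; sum -6.
V + (-6) = 3− ⇒ V is +3.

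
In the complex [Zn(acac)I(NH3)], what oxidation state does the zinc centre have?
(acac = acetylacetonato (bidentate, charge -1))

No counter-ion: the bracketed complex is neutral.
Ligand charges: 1×I = -1; 1×acac = -1; 1×NH3 neutral; sum -2.
Zn + (-2) = 0 ⇒ Zn is +2.

+2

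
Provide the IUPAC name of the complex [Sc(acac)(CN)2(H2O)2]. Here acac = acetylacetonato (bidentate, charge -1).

(acetylacetonato)diaquadicyanoscandium(III)

There is no counter-ion, so the complex is neutral overall.
Ligand charges: 2×aqua (neutral), 1×acetylacetonato (-1 each), 2×cyano (-1 each); total -3. So Sc + (-3) = 0, giving Sc = +3.
Ligands are named alphabetically: acetylacetonato before aqua before cyano.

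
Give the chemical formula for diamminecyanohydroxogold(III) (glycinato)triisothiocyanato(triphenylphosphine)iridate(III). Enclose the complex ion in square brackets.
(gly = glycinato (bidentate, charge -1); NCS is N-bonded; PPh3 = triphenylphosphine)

[Au(CN)(NH3)2(OH)][Ir(gly)(NCS)3(PPh3)]

Cation [Au…]: ligand charges -2, Au(III) ⇒ ion charge 1+.
Anion [Ir…]: ligand charges -4, Ir(III) ⇒ ion charge 1−.
One 1+ cation balances one 1− anion.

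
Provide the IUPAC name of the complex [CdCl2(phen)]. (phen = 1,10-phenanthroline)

dichloro(1,10-phenanthroline)cadmium(II)

There is no counter-ion, so the complex is neutral overall.
Ligand charges: 2×chloro (-1 each), 1×1,10-phenanthroline (neutral); total -2. So Cd + (-2) = 0, giving Cd = +2.
Ligands are named alphabetically: chloro before phenanthroline.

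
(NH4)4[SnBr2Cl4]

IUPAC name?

The 4 ammonium counter-ions carry a total charge of +4, so each complex ion is 4−.
Ligand charges: 4×chloro (-1 each), 2×bromo (-1 each); total -6. So Sn + (-6) = 4−, giving Sn = +2.
Ligands are named alphabetically: bromo before chloro.
The complex ion is anionic, so tin takes the -ate form stannate(II).

ammonium dibromotetrachlorostannate(II)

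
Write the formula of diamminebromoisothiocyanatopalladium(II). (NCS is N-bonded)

Ligands: 1 bromo (Br, -1), 2 ammine (NH3, neutral), 1 isothiocyanato (NCS, -1). Ligand charge sum = -2.
With Pd in oxidation state +2, the complex ion is [Pd...].

[PdBr(NCS)(NH3)2]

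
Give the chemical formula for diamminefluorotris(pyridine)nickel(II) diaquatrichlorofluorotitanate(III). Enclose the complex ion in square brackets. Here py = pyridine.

Cation [Ni…]: ligand charges -1, Ni(II) ⇒ ion charge 1+.
Anion [Ti…]: ligand charges -4, Ti(III) ⇒ ion charge 1−.
One 1+ cation balances one 1− anion.

[NiF(NH3)2(py)3][TiCl3F(H2O)2]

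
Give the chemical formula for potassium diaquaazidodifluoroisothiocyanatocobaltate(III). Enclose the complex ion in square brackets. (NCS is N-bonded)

K[CoF2(H2O)2(N3)(NCS)]

Ligands: 1 isothiocyanato (NCS, -1), 2 aqua (H2O, neutral), 2 fluoro (F, -1), 1 azido (N3, -1). Ligand charge sum = -4.
Charge balance with potassium (+1) requires 1 complex ion per 1 potassium.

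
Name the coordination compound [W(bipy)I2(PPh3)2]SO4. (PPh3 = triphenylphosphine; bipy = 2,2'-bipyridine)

(2,2'-bipyridine)diiodobis(triphenylphosphine)tungsten(IV) sulfate

The 1 sulfate counter-ion carries a total charge of -2, so each complex ion is 2+.
Ligand charges: 2×iodo (-1 each), 2×triphenylphosphine (neutral), 1×2,2'-bipyridine (neutral); total -2. So W + (-2) = 2+, giving W = +4.
Ligands are named alphabetically: bipyridine before iodo before triphenylphosphine.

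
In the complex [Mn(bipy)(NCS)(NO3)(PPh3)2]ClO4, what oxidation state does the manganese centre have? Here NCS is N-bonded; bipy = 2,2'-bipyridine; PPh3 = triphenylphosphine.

+3

1 perchlorate outside the brackets (-1 each) → the complex ion is 1+.
Ligand charges: 1×NCS = -1; 1×bipy neutral; 2×PPh3 neutral; 1×NO3 = -1; sum -2.
Mn + (-2) = 1+ ⇒ Mn is +3.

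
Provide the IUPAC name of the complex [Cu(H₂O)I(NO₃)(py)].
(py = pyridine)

There is no counter-ion, so the complex is neutral overall.
Ligand charges: 1×pyridine (neutral), 1×iodo (-1 each), 1×aqua (neutral), 1×nitrato (-1 each); total -2. So Cu + (-2) = 0, giving Cu = +2.
Ligands are named alphabetically: aqua before iodo before nitrato before pyridine.

aquaiodonitrato(pyridine)copper(II)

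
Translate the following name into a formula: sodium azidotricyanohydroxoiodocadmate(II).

Ligands: 1 hydroxo (OH, -1), 1 iodo (I, -1), 3 cyano (CN, -1), 1 azido (N3, -1). Ligand charge sum = -6.
Charge balance with sodium (+1) requires 1 complex ion per 4 sodium.

Na4[Cd(CN)3I(N3)(OH)]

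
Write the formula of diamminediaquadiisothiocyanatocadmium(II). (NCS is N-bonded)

Ligands: 2 aqua (H2O, neutral), 2 ammine (NH3, neutral), 2 isothiocyanato (NCS, -1). Ligand charge sum = -2.
With Cd in oxidation state +2, the complex ion is [Cd...].

[Cd(H2O)2(NCS)2(NH3)2]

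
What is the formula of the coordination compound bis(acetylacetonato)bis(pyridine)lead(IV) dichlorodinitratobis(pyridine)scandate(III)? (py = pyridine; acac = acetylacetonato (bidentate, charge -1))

[Pb(acac)2(py)2][ScCl2(NO3)2(py)2]2

Cation [Pb…]: ligand charges -2, Pb(IV) ⇒ ion charge 2+.
Anion [Sc…]: ligand charges -4, Sc(III) ⇒ ion charge 1−.
One 2+ cation requires 2 of the 1− anion.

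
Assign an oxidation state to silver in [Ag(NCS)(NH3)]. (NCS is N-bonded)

No counter-ion: the bracketed complex is neutral.
Ligand charges: 1×NCS = -1; 1×NH3 neutral; sum -1.
Ag + (-1) = 0 ⇒ Ag is +1.

+1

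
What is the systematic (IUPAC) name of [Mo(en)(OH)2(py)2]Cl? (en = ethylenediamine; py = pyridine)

(ethylenediamine)dihydroxobis(pyridine)molybdenum(III) chloride

The 1 chloride counter-ion carries a total charge of -1, so each complex ion is 1+.
Ligand charges: 1×ethylenediamine (neutral), 2×pyridine (neutral), 2×hydroxo (-1 each); total -2. So Mo + (-2) = 1+, giving Mo = +3.
Ligands are named alphabetically: ethylenediamine before hydroxo before pyridine.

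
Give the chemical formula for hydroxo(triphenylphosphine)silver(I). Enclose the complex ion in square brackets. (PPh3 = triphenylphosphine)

[Ag(OH)(PPh3)]

Ligands: 1 hydroxo (OH, -1), 1 triphenylphosphine (PPh3, neutral). Ligand charge sum = -1.
With Ag in oxidation state +1, the complex ion is [Ag...].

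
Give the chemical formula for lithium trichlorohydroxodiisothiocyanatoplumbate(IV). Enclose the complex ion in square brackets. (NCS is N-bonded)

Li2[PbCl3(NCS)2(OH)]

Ligands: 1 hydroxo (OH, -1), 2 isothiocyanato (NCS, -1), 3 chloro (Cl, -1). Ligand charge sum = -6.
Charge balance with lithium (+1) requires 1 complex ion per 2 lithium.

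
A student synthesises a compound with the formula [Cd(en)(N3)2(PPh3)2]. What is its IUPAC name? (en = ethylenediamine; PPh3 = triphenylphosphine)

diazido(ethylenediamine)bis(triphenylphosphine)cadmium(II)

There is no counter-ion, so the complex is neutral overall.
Ligand charges: 1×ethylenediamine (neutral), 2×triphenylphosphine (neutral), 2×azido (-1 each); total -2. So Cd + (-2) = 0, giving Cd = +2.
Ligands are named alphabetically: azido before ethylenediamine before triphenylphosphine.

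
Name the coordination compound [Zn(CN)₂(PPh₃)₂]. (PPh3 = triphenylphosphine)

dicyanobis(triphenylphosphine)zinc(II)

There is no counter-ion, so the complex is neutral overall.
Ligand charges: 2×cyano (-1 each), 2×triphenylphosphine (neutral); total -2. So Zn + (-2) = 0, giving Zn = +2.
Ligands are named alphabetically: cyano before triphenylphosphine.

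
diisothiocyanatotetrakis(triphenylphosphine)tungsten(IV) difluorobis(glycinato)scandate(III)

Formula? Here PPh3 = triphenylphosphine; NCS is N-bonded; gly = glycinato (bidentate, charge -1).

Cation [W…]: ligand charges -2, W(IV) ⇒ ion charge 2+.
Anion [Sc…]: ligand charges -4, Sc(III) ⇒ ion charge 1−.
One 2+ cation requires 2 of the 1− anion.

[W(NCS)2(PPh3)4][ScF2(gly)2]2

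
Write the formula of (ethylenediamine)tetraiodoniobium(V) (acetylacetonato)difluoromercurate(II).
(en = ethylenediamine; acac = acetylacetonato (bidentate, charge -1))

Cation [Nb…]: ligand charges -4, Nb(V) ⇒ ion charge 1+.
Anion [Hg…]: ligand charges -3, Hg(II) ⇒ ion charge 1−.
One 1+ cation balances one 1− anion.

[Nb(en)I4][Hg(acac)F2]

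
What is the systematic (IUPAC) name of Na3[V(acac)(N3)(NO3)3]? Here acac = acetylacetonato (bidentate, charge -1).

The 3 sodium counter-ions carry a total charge of +3, so each complex ion is 3−.
Ligand charges: 3×nitrato (-1 each), 1×azido (-1 each), 1×acetylacetonato (-1 each); total -5. So V + (-5) = 3−, giving V = +2.
Ligands are named alphabetically: acetylacetonato before azido before nitrato.
The complex ion is anionic, so vanadium takes the -ate form vanadate(II).

sodium (acetylacetonato)azidotrinitratovanadate(II)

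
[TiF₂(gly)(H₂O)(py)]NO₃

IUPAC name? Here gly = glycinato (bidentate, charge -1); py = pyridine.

The 1 nitrate counter-ion carries a total charge of -1, so each complex ion is 1+.
Ligand charges: 1×glycinato (-1 each), 1×pyridine (neutral), 2×fluoro (-1 each), 1×aqua (neutral); total -3. So Ti + (-3) = 1+, giving Ti = +4.
Ligands are named alphabetically: aqua before fluoro before glycinato before pyridine.

aquadifluoro(glycinato)(pyridine)titanium(IV) nitrate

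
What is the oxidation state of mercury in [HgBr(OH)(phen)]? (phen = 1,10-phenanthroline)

No counter-ion: the bracketed complex is neutral.
Ligand charges: 1×Br = -1; 1×OH = -1; 1×phen neutral; sum -2.
Hg + (-2) = 0 ⇒ Hg is +2.

+2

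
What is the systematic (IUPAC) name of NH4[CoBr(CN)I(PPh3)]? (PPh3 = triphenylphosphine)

ammonium bromocyanoiodo(triphenylphosphine)cobaltate(II)

The 1 ammonium counter-ion carries a total charge of +1, so each complex ion is 1−.
Ligand charges: 1×triphenylphosphine (neutral), 1×cyano (-1 each), 1×iodo (-1 each), 1×bromo (-1 each); total -3. So Co + (-3) = 1−, giving Co = +2.
The complex ion is anionic, so cobalt takes the -ate form cobaltate(II).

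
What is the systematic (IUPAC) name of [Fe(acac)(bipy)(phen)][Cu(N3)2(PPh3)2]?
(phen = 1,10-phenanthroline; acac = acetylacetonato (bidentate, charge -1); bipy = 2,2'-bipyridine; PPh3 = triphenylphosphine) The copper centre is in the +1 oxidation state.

Both ions are complex: the cation is named first with the plain metal name, the anion second with the -ate form; each ion's ligands are alphabetised independently.
Cu is given as +1; the anion's ligand charges sum to -2, so the complex anion is 1−.
A 1:1 salt means the cation carries the equal and opposite charge, 1+.
Cation: ligand charges sum to -1; for the ion to be 1+, Fe = +2.

(acetylacetonato)(2,2'-bipyridine)(1,10-phenanthroline)iron(II) diazidobis(triphenylphosphine)cuprate(I)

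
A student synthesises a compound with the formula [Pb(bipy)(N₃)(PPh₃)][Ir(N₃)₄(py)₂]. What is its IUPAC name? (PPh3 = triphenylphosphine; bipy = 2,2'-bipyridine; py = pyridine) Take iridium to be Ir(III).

azido(2,2'-bipyridine)(triphenylphosphine)lead(II) tetraazidobis(pyridine)iridate(III)

Both ions are complex: the cation is named first with the plain metal name, the anion second with the -ate form; each ion's ligands are alphabetised independently.
Ir is given as +3; the anion's ligand charges sum to -4, so the complex anion is 1−.
A 1:1 salt means the cation carries the equal and opposite charge, 1+.
Cation: ligand charges sum to -1; for the ion to be 1+, Pb = +2.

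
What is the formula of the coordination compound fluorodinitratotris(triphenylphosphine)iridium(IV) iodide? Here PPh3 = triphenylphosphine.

[IrF(NO3)2(PPh3)3]I

Ligands: 2 nitrato (NO3, -1), 3 triphenylphosphine (PPh3, neutral), 1 fluoro (F, -1). Ligand charge sum = -3.
Charge balance with iodide (-1) requires 1 complex ion per 1 iodide.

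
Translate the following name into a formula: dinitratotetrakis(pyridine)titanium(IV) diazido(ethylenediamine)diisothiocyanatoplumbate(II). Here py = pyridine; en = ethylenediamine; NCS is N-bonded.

[Ti(NO3)2(py)4][Pb(en)(N3)2(NCS)2]

Cation [Ti…]: ligand charges -2, Ti(IV) ⇒ ion charge 2+.
Anion [Pb…]: ligand charges -4, Pb(II) ⇒ ion charge 2−.
One 2+ cation balances one 2− anion.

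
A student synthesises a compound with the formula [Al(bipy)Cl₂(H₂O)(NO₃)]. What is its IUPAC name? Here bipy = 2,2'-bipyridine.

aqua(2,2'-bipyridine)dichloronitratoaluminium(III)

There is no counter-ion, so the complex is neutral overall.
Ligand charges: 1×2,2'-bipyridine (neutral), 1×aqua (neutral), 2×chloro (-1 each), 1×nitrato (-1 each); total -3. So Al + (-3) = 0, giving Al = +3.
Ligands are named alphabetically: aqua before bipyridine before chloro before nitrato.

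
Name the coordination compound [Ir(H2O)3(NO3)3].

triaquatrinitratoiridium(III)

There is no counter-ion, so the complex is neutral overall.
Ligand charges: 3×nitrato (-1 each), 3×aqua (neutral); total -3. So Ir + (-3) = 0, giving Ir = +3.
Ligands are named alphabetically: aqua before nitrato.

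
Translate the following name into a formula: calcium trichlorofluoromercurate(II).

Ligands: 3 chloro (Cl, -1), 1 fluoro (F, -1). Ligand charge sum = -4.
With Hg in oxidation state +2, the complex ion is [Hg...]^2−.
Charge balance with calcium (+2) requires 1 complex ion per 1 calcium.

Ca[HgCl3F]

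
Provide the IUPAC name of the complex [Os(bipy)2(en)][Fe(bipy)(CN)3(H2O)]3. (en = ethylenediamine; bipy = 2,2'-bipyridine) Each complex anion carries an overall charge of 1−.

bis(2,2'-bipyridine)(ethylenediamine)osmium(III) aqua(2,2'-bipyridine)tricyanoferrate(II)

Both ions are complex: the cation is named first with the plain metal name, the anion second with the -ate form; each ion's ligands are alphabetised independently.
The complex anion is given as 1−; its ligand charges sum to -3, so Fe = +2.
With 3 anions per cation, the cation must be 3×1 = 3+.
Cation: ligand charges sum to 0; for the ion to be 3+, Os = +3.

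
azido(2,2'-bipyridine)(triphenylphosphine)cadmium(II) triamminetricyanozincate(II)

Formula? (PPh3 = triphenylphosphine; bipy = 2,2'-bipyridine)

[Cd(bipy)(N3)(PPh3)][Zn(CN)3(NH3)3]

Cation [Cd…]: ligand charges -1, Cd(II) ⇒ ion charge 1+.
Anion [Zn…]: ligand charges -3, Zn(II) ⇒ ion charge 1−.
One 1+ cation balances one 1− anion.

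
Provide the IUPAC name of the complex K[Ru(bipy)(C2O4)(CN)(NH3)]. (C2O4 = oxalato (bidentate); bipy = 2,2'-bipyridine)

potassium ammine(2,2'-bipyridine)cyanooxalatoruthenate(II)

The 1 potassium counter-ion carries a total charge of +1, so each complex ion is 1−.
Ligand charges: 1×ammine (neutral), 1×oxalato (-2 each), 1×cyano (-1 each), 1×2,2'-bipyridine (neutral); total -3. So Ru + (-3) = 1−, giving Ru = +2.
Ligands are named alphabetically: ammine before bipyridine before cyano before oxalato.
The complex ion is anionic, so ruthenium takes the -ate form ruthenate(II).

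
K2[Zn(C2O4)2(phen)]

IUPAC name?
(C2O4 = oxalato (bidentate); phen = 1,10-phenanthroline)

The 2 potassium counter-ions carry a total charge of +2, so each complex ion is 2−.
Ligand charges: 2×oxalato (-2 each), 1×1,10-phenanthroline (neutral); total -4. So Zn + (-4) = 2−, giving Zn = +2.
Ligands are named alphabetically: oxalato before phenanthroline.
The complex ion is anionic, so zinc takes the -ate form zincate(II).

potassium dioxalato(1,10-phenanthroline)zincate(II)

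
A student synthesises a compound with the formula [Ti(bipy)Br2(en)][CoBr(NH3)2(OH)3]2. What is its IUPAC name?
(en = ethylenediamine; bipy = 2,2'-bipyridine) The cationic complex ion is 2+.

The complex cation is given as 2+; its ligand charges sum to -2, so Ti = +4.
With 2 anions per cation, each anion must be 2/2 = 1−.
Anion: ligand charges sum to -4; for the ion to be 1−, Co = +3.

(2,2'-bipyridine)dibromo(ethylenediamine)titanium(IV) diamminebromotrihydroxocobaltate(III)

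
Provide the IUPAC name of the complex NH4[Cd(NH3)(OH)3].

The 1 ammonium counter-ion carries a total charge of +1, so each complex ion is 1−.
Ligand charges: 3×hydroxo (-1 each), 1×ammine (neutral); total -3. So Cd + (-3) = 1−, giving Cd = +2.
Ligands are named alphabetically: ammine before hydroxo.
The complex ion is anionic, so cadmium takes the -ate form cadmate(II).

ammonium amminetrihydroxocadmate(II)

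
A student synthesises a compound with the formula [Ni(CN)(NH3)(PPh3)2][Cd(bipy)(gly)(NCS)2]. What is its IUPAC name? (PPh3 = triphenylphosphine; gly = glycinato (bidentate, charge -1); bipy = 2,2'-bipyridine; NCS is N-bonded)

Both ions are complex: the cation is named first with the plain metal name, the anion second with the -ate form; each ion's ligands are alphabetised independently.
Cadmium is always +2 in its complexes; the anion's ligand charges sum to -3, so the complex anion is 1−.
A 1:1 salt means the cation carries the equal and opposite charge, 1+.
Cation: ligand charges sum to -1; for the ion to be 1+, Ni = +2.

amminecyanobis(triphenylphosphine)nickel(II) (2,2'-bipyridine)(glycinato)diisothiocyanatocadmate(II)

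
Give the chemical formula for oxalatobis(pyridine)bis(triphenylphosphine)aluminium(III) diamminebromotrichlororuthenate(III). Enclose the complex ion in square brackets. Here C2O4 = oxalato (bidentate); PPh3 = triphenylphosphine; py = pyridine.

[Al(C2O4)(PPh3)2(py)2][RuBrCl3(NH3)2]

Cation [Al…]: ligand charges -2, Al(III) ⇒ ion charge 1+.
Anion [Ru…]: ligand charges -4, Ru(III) ⇒ ion charge 1−.
One 1+ cation balances one 1− anion.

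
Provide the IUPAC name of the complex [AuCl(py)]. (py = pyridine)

There is no counter-ion, so the complex is neutral overall.
Ligand charges: 1×chloro (-1 each), 1×pyridine (neutral); total -1. So Au + (-1) = 0, giving Au = +1.
Ligands are named alphabetically: chloro before pyridine.

chloro(pyridine)gold(I)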